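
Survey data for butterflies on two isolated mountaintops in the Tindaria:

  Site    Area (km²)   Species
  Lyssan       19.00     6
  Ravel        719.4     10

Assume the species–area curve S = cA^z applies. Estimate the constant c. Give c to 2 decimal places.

3.97

z = ln(S₂/S₁) / ln(A₂/A₁) = ln(10/6) / ln(719.4/19) = 0.5108 / 3.6340 = 0.1406
c = S₁ / A₁^z = 6 / 19^0.1406 = 6 / 1.513 = 3.966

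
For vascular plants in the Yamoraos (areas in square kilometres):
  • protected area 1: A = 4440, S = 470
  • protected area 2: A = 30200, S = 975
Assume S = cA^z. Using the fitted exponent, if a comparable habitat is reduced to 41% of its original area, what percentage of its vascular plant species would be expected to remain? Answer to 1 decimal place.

71.2%

z = ln(975/470) / ln(30200/4440) = 0.7297 / 1.9172 = 0.3806
S_new/S_old = (A_new/A_old)^z = 0.41^0.3806 = exp(0.3806 × -0.8916) = 0.7122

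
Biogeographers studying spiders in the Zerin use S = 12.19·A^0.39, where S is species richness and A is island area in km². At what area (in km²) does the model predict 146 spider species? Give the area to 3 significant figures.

146 = 12.19 × A^0.39  ⇒  A^0.39 = 146/12.19 = 11.98
ln A = ln(11.98) / 0.39 = 2.4830 / 0.39 = 6.3666
A = e^6.3666 ≈ 582.1 km²

582 km²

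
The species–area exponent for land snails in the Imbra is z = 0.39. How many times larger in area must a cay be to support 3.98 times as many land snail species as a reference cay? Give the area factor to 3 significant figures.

34.5

(A₂/A₁)^0.39 = 3.98, so A₂/A₁ = 3.98^(1/0.39) = 3.98^2.564
ln(A₂/A₁) = ln 3.98 / 0.39 = 1.3813 / 0.39 = 3.5417
A₂/A₁ = e^3.5417 ≈ 34.53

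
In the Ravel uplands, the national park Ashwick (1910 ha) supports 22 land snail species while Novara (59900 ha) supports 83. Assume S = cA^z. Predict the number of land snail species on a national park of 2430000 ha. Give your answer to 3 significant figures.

346

z = ln(83/22) / ln(59900/1910) = 1.3278 / 3.4456 = 0.3854
c = 22 / 1910^0.3854 = 22 / 18.38 = 1.197
S₃ = 1.197 × 2430000^0.3854 = 1.197 × 288.9 ≈ 345.8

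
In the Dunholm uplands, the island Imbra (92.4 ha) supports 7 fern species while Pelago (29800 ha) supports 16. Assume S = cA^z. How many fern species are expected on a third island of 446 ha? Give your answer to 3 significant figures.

z = ln(16/7) / ln(29800/92.4) = 0.8267 / 5.7761 = 0.1431
c = 7 / 92.4^0.1431 = 7 / 1.911 = 3.662
S₃ = 3.662 × 446^0.1431 = 3.662 × 2.394 ≈ 8.769

8.77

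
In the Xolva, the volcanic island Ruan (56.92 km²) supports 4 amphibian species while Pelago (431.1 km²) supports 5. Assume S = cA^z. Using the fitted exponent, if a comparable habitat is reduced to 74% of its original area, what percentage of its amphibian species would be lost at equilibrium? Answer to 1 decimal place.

z = ln(5/4) / ln(431.1/56.92) = 0.2231 / 2.0247 = 0.1102
S_new/S_old = (A_new/A_old)^z = 0.74^0.1102 = exp(0.1102 × -0.3011) = 0.9674
Fraction lost = 1 − 0.9674 = 0.03264

3.3%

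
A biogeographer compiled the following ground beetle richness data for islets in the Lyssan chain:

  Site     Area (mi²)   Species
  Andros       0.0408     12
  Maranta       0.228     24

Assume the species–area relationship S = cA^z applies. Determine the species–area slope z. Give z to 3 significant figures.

0.403

Taking logs: ln S = ln c + z ln A, so z = (ln S₂ − ln S₁)/(ln A₂ − ln A₁).
z = ln(24/12) / ln(0.228/0.0408) = ln(2) / ln(5.588) = 0.6931 / 1.7207 = 0.4028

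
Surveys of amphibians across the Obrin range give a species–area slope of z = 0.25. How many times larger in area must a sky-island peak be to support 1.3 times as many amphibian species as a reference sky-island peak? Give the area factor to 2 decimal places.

(A₂/A₁)^0.25 = 1.3, so A₂/A₁ = 1.3^(1/0.25) = 1.3^4
ln(A₂/A₁) = ln 1.3 / 0.25 = 0.2624 / 0.25 = 1.0495
A₂/A₁ = e^1.0495 ≈ 2.856

2.86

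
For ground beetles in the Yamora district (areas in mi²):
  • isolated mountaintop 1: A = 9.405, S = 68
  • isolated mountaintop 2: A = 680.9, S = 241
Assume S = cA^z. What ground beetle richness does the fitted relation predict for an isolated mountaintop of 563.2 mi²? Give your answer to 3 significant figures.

z = ln(241/68) / ln(680.9/9.405) = 1.2653 / 4.2822 = 0.2955
c = 68 / 9.405^0.2955 = 68 / 1.939 = 35.07
S₃ = 35.07 × 563.2^0.2955 = 35.07 × 6.498 ≈ 227.9

228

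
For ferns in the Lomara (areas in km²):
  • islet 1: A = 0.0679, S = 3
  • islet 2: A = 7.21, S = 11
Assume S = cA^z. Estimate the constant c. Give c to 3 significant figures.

z = ln(S₂/S₁) / ln(A₂/A₁) = ln(11/3) / ln(7.21/0.0679) = 1.2993 / 4.6652 = 0.2785
c = S₁ / A₁^z = 3 / 0.0679^0.2785 = 3 / 0.4728 = 6.345

6.35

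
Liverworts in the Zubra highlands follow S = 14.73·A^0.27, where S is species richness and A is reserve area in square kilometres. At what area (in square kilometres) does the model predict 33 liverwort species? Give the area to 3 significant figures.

19.8 square kilometres

33 = 14.73 × A^0.27  ⇒  A^0.27 = 33/14.73 = 2.24
ln A = ln(2.24) / 0.27 = 0.8066 / 0.27 = 2.9875
A = e^2.9875 ≈ 19.84 square kilometres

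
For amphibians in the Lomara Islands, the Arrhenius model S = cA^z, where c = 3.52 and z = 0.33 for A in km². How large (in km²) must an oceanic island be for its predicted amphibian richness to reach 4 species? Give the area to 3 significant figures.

4 = 3.52 × A^0.33  ⇒  A^0.33 = 4/3.52 = 1.136
ln A = ln(1.136) / 0.33 = 0.1278 / 0.33 = 0.3874
A = e^0.3874 ≈ 1.473 km²

1.47 km²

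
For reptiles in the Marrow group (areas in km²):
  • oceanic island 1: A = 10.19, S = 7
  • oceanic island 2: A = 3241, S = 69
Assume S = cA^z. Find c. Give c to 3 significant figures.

z = ln(S₂/S₁) / ln(A₂/A₁) = ln(69/7) / ln(3241/10.19) = 2.2882 / 5.7622 = 0.3971
c = S₁ / A₁^z = 7 / 10.19^0.3971 = 7 / 2.514 = 2.785

2.78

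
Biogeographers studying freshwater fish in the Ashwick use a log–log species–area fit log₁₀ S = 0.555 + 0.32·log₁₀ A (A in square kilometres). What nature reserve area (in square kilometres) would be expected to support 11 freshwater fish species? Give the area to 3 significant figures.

33.1 square kilometres

11 = 3.589 × A^0.32  ⇒  A^0.32 = 11/3.589 = 3.065
ln A = ln(3.065) / 0.32 = 1.1200 / 0.32 = 3.4999
A = e^3.4999 ≈ 33.11 square kilometres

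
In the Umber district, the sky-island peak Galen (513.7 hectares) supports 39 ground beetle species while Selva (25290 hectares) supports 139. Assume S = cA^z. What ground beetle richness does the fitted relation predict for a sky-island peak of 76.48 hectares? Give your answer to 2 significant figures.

21

z = ln(139/39) / ln(25290/513.7) = 1.2709 / 3.8965 = 0.3262
c = 39 / 513.7^0.3262 = 39 / 7.658 = 5.092
S₃ = 5.092 × 76.48^0.3262 = 5.092 × 4.115 ≈ 20.95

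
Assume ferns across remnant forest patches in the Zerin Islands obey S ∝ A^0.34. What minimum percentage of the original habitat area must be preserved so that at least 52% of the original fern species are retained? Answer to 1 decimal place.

Need (A_new/A_old)^0.34 = 0.52, so A_new/A_old = 0.52^(1/0.34) = 0.52^2.941
ln(A_new/A_old) = ln 0.52 / 0.34 = -0.6539 / 0.34 = -1.9233
A_new/A_old = e^-1.9233 ≈ 0.1461

14.6%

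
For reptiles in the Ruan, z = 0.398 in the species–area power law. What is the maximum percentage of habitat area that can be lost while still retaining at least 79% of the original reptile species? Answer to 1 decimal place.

Need (A_new/A_old)^0.398 = 0.79, so A_new/A_old = 0.79^(1/0.398) = 0.79^2.513
ln(A_new/A_old) = ln 0.79 / 0.398 = -0.2357 / 0.398 = -0.5923
A_new/A_old = e^-0.5923 ≈ 0.5531
Fraction that can be lost = 1 − 0.5531 = 0.4469

44.7%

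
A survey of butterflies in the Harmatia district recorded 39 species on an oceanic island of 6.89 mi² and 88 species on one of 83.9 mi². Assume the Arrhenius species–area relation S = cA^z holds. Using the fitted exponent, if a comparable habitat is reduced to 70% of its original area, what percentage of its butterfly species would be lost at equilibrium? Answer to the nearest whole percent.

z = ln(88/39) / ln(83.9/6.89) = 0.8138 / 2.4996 = 0.3256
S_new/S_old = (A_new/A_old)^z = 0.7^0.3256 = exp(0.3256 × -0.3567) = 0.8904
Fraction lost = 1 − 0.8904 = 0.1096

11%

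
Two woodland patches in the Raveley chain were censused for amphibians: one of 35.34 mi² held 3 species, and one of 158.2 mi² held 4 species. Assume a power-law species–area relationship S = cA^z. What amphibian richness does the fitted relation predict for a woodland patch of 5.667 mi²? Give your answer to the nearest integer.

z = ln(4/3) / ln(158.2/35.34) = 0.2877 / 1.4988 = 0.1919
c = 3 / 35.34^0.1919 = 3 / 1.982 = 1.513
S₃ = 1.513 × 5.667^0.1919 = 1.513 × 1.395 ≈ 2.111

2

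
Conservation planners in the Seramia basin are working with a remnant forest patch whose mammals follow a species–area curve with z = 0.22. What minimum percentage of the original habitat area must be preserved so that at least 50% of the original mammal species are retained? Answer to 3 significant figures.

4.28%

Need (A_new/A_old)^0.22 = 0.5, so A_new/A_old = 0.5^(1/0.22) = 0.5^4.545
ln(A_new/A_old) = ln 0.5 / 0.22 = -0.6931 / 0.22 = -3.1507
A_new/A_old = e^-3.1507 ≈ 0.04282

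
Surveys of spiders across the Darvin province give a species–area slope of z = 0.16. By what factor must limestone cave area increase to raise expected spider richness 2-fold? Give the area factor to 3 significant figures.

76.1

(A₂/A₁)^0.16 = 2, so A₂/A₁ = 2^(1/0.16) = 2^6.25
ln(A₂/A₁) = ln 2 / 0.16 = 0.6931 / 0.16 = 4.3322
A₂/A₁ = e^4.3322 ≈ 76.11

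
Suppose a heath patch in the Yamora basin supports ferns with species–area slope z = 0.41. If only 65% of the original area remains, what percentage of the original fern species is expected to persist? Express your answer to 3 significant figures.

83.8%

S_new/S_old = (A_new/A_old)^z = 0.65^0.41
= exp(0.41 × ln 0.65) = exp(0.41 × -0.4308) = exp(-0.1766) ≈ 0.8381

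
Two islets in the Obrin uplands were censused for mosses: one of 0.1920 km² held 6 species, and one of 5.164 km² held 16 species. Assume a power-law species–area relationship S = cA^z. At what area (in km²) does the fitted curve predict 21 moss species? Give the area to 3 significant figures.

z = ln(16/6) / ln(5.164/0.192) = 0.9808 / 3.2920 = 0.2979
c = 6 / 0.192^0.2979 = 6 / 0.6116 = 9.81
A = (21/9.81)^(1/0.2979) ⇒ ln A = ln(2.141)/0.2979 = 2.5544
A = e^2.5544 ≈ 12.86 km²

12.9 km²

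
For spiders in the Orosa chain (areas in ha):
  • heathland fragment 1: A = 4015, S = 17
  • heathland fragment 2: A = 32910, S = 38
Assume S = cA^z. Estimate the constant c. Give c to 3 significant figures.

z = ln(S₂/S₁) / ln(A₂/A₁) = ln(38/17) / ln(32910/4015) = 0.8044 / 2.1037 = 0.3824
c = S₁ / A₁^z = 17 / 4015^0.3824 = 17 / 23.87 = 0.7121

0.712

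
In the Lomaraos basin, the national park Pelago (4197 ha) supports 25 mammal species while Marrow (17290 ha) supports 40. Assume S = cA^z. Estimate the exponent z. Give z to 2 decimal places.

Taking logs: ln S = ln c + z ln A, so z = (ln S₂ − ln S₁)/(ln A₂ − ln A₁).
z = ln(40/25) / ln(17290/4197) = ln(1.6) / ln(4.12) = 0.4700 / 1.4158 = 0.3320

0.33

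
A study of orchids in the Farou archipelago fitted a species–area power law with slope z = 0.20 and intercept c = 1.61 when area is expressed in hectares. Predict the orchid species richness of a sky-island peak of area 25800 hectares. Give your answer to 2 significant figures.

S = 1.61 × 25800^0.2
ln S = ln 1.61 + 0.2 × ln 25800 = 0.4762 + 0.2 × 10.1581 = 2.5079
S = e^2.5079 ≈ 12.28

12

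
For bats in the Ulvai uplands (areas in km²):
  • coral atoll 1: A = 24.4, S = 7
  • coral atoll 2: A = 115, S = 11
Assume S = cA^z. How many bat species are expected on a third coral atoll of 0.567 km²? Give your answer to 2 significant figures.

z = ln(11/7) / ln(115/24.4) = 0.4520 / 1.5503 = 0.2915
c = 7 / 24.4^0.2915 = 7 / 2.538 = 2.758
S₃ = 2.758 × 0.567^0.2915 = 2.758 × 0.8475 ≈ 2.338

2.3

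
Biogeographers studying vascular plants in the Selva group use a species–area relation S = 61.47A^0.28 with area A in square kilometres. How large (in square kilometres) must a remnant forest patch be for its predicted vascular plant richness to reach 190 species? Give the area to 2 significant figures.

190 = 61.47 × A^0.28  ⇒  A^0.28 = 190/61.47 = 3.091
ln A = ln(3.091) / 0.28 = 1.1285 / 0.28 = 4.0303
A = e^4.0303 ≈ 56.28 square kilometres

56 square kilometres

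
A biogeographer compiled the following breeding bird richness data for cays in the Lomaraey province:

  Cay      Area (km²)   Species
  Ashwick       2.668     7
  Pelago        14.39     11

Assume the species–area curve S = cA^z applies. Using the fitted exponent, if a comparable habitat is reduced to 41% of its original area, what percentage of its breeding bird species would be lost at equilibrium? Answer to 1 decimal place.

z = ln(11/7) / ln(14.39/2.668) = 0.4520 / 1.6852 = 0.2682
S_new/S_old = (A_new/A_old)^z = 0.41^0.2682 = exp(0.2682 × -0.8916) = 0.7873
Fraction lost = 1 − 0.7873 = 0.2127

21.3%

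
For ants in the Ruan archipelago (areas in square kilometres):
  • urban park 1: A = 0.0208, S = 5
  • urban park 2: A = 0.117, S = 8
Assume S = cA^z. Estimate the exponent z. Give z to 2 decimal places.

Taking logs: ln S = ln c + z ln A, so z = (ln S₂ − ln S₁)/(ln A₂ − ln A₁).
z = ln(8/5) / ln(0.117/0.0208) = ln(1.6) / ln(5.625) = 0.4700 / 1.7272 = 0.2721

0.27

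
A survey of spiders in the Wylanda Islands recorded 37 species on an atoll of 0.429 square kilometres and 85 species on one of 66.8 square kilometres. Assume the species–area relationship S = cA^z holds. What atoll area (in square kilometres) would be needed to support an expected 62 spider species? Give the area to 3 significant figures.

z = ln(85/37) / ln(66.8/0.429) = 0.8317 / 5.0480 = 0.1648
c = 37 / 0.429^0.1648 = 37 / 0.8698 = 42.54
A = (62/42.54)^(1/0.1648) ⇒ ln A = ln(1.458)/0.1648 = 2.2868
A = e^2.2868 ≈ 9.843 square kilometres

9.84 square kilometres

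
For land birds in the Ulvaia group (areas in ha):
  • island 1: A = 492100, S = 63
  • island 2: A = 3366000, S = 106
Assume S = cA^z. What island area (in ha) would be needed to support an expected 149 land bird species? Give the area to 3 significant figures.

11800000 ha

z = ln(106/63) / ln(3366000/492100) = 0.5203 / 1.9228 = 0.2706
c = 63 / 492100^0.2706 = 63 / 34.69 = 1.816
A = (149/1.816)^(1/0.2706) ⇒ ln A = ln(82.05)/0.2706 = 16.2876
A = e^16.2876 ≈ 11847044 ha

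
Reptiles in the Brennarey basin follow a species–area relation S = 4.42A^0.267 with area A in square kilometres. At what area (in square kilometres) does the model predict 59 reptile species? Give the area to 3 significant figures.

59 = 4.42 × A^0.267  ⇒  A^0.267 = 59/4.42 = 13.35
ln A = ln(13.35) / 0.267 = 2.5914 / 0.267 = 9.7056
A = e^9.7056 ≈ 16409 square kilometres

16400 square kilometres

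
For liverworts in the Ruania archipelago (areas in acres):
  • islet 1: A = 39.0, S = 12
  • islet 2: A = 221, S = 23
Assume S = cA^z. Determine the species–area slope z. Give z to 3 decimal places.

0.375

Taking logs: ln S = ln c + z ln A, so z = (ln S₂ − ln S₁)/(ln A₂ − ln A₁).
z = ln(23/12) / ln(221/39) = ln(1.917) / ln(5.667) = 0.6506 / 1.7346 = 0.3751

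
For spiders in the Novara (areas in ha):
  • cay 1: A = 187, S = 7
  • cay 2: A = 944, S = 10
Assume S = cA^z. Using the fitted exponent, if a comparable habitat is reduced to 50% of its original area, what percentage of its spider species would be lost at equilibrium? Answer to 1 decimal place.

z = ln(10/7) / ln(944/187) = 0.3567 / 1.6190 = 0.2203
S_new/S_old = (A_new/A_old)^z = 0.5^0.2203 = exp(0.2203 × -0.6931) = 0.8584
Fraction lost = 1 − 0.8584 = 0.1416

14.2%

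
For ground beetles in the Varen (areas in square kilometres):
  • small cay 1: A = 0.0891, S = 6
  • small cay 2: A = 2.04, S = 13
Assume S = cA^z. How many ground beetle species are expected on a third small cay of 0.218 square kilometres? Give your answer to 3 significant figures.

z = ln(13/6) / ln(2.04/0.0891) = 0.7732 / 3.1309 = 0.2470
c = 6 / 0.0891^0.2470 = 6 / 0.5504 = 10.9
S₃ = 10.9 × 0.218^0.2470 = 10.9 × 0.6865 ≈ 7.484

7.48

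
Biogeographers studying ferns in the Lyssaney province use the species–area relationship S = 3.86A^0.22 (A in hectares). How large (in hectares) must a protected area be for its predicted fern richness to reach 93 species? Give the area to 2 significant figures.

1900000 hectares

93 = 3.86 × A^0.22  ⇒  A^0.22 = 93/3.86 = 24.09
ln A = ln(24.09) / 0.22 = 3.1819 / 0.22 = 14.4633
A = e^14.4633 ≈ 1911366 hectares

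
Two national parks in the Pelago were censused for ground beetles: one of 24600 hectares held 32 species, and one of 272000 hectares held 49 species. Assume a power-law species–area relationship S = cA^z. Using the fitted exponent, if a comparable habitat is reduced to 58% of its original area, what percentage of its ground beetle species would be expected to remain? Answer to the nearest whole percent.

91%

z = ln(49/32) / ln(272000/24600) = 0.4261 / 2.4031 = 0.1773
S_new/S_old = (A_new/A_old)^z = 0.58^0.1773 = exp(0.1773 × -0.5447) = 0.9079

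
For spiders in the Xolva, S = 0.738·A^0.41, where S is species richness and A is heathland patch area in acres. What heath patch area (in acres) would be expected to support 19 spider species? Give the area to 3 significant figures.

2760 acres

19 = 0.738 × A^0.41  ⇒  A^0.41 = 19/0.738 = 25.75
ln A = ln(25.75) / 0.41 = 3.2483 / 0.41 = 7.9226
A = e^7.9226 ≈ 2759 acres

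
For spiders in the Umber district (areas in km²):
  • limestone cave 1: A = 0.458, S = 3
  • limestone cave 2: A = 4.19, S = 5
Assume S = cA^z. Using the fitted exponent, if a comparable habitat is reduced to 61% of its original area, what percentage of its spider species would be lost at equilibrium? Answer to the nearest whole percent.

z = ln(5/3) / ln(4.19/0.458) = 0.5108 / 2.2136 = 0.2308
S_new/S_old = (A_new/A_old)^z = 0.61^0.2308 = exp(0.2308 × -0.4943) = 0.8922
Fraction lost = 1 − 0.8922 = 0.1078

11%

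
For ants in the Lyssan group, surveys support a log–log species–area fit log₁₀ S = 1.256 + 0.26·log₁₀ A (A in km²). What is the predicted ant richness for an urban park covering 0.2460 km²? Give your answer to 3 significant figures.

12.5

S = 18.03 × 0.246^0.26 = 18.03 × 0.6945 ≈ 12.52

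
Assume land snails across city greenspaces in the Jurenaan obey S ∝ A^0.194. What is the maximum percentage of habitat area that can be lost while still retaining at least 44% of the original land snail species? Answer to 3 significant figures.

98.5%

Need (A_new/A_old)^0.194 = 0.44, so A_new/A_old = 0.44^(1/0.194) = 0.44^5.155
ln(A_new/A_old) = ln 0.44 / 0.194 = -0.8210 / 0.194 = -4.2319
A_new/A_old = e^-4.2319 ≈ 0.01453
Fraction that can be lost = 1 − 0.01453 = 0.9855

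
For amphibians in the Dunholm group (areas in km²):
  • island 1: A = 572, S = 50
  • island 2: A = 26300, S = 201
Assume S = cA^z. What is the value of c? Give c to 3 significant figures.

z = ln(S₂/S₁) / ln(A₂/A₁) = ln(201/50) / ln(26300/572) = 1.3913 / 3.8282 = 0.3634
c = S₁ / A₁^z = 50 / 572^0.3634 = 50 / 10.05 = 4.976

4.98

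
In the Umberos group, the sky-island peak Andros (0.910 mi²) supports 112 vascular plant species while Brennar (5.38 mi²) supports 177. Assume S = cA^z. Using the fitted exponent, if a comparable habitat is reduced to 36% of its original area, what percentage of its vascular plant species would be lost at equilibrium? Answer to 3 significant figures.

z = ln(177/112) / ln(5.38/0.91) = 0.4577 / 1.7770 = 0.2575
S_new/S_old = (A_new/A_old)^z = 0.36^0.2575 = exp(0.2575 × -1.0217) = 0.7687
Fraction lost = 1 − 0.7687 = 0.2313

23.1%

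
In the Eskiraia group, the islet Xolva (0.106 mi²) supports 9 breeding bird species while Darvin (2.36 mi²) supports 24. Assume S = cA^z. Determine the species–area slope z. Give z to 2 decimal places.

0.32

Taking logs: ln S = ln c + z ln A, so z = (ln S₂ − ln S₁)/(ln A₂ − ln A₁).
z = ln(24/9) / ln(2.36/0.106) = ln(2.667) / ln(22.26) = 0.9808 / 3.1030 = 0.3161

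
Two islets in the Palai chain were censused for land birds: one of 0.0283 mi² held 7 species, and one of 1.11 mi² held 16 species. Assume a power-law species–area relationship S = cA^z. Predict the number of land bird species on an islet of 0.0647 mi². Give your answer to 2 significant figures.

z = ln(16/7) / ln(1.11/0.0283) = 0.8267 / 3.6693 = 0.2253
c = 7 / 0.0283^0.2253 = 7 / 0.4479 = 15.63
S₃ = 15.63 × 0.0647^0.2253 = 15.63 × 0.5396 ≈ 8.433

8.4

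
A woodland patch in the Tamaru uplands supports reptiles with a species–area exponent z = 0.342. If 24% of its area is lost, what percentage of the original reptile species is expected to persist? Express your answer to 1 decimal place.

S_new/S_old = (A_new/A_old)^z = 0.76^0.342
= exp(0.342 × ln 0.76) = exp(0.342 × -0.2744) = exp(-0.0939) ≈ 0.9104

91.0%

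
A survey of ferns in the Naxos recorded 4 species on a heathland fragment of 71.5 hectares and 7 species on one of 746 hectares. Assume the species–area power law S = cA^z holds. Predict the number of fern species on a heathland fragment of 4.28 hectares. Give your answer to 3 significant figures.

z = ln(7/4) / ln(746/71.5) = 0.5596 / 2.3450 = 0.2386
c = 4 / 71.5^0.2386 = 4 / 2.77 = 1.444
S₃ = 1.444 × 4.28^0.2386 = 1.444 × 1.415 ≈ 2.043

2.04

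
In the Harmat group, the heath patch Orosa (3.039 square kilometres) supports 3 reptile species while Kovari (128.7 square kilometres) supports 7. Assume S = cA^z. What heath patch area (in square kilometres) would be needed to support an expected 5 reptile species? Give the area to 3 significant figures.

z = ln(7/3) / ln(128.7/3.039) = 0.8473 / 3.7460 = 0.2262
c = 3 / 3.039^0.2262 = 3 / 1.286 = 2.333
A = (5/2.333)^(1/0.2262) ⇒ ln A = ln(2.143)/0.2262 = 3.3699
A = e^3.3699 ≈ 29.08 square kilometres

29.1 square kilometres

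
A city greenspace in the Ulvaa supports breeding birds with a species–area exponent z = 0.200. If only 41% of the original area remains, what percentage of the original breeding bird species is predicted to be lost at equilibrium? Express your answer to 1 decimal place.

S_new/S_old = (A_new/A_old)^z = 0.41^0.2
= exp(0.2 × ln 0.41) = exp(0.2 × -0.8916) = exp(-0.1783) ≈ 0.8367
Fraction lost = 1 − 0.8367 = 0.1633

16.3%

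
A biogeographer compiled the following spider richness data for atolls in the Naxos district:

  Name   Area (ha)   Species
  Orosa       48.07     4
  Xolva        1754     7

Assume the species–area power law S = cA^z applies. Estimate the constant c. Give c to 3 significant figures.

2.19

z = ln(S₂/S₁) / ln(A₂/A₁) = ln(7/4) / ln(1754/48.07) = 0.5596 / 3.5970 = 0.1556
c = S₁ / A₁^z = 4 / 48.07^0.1556 = 4 / 1.827 = 2.19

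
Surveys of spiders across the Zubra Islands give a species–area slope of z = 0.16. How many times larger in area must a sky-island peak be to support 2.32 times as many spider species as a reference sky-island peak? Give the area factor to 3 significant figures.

192

(A₂/A₁)^0.16 = 2.32, so A₂/A₁ = 2.32^(1/0.16) = 2.32^6.25
ln(A₂/A₁) = ln 2.32 / 0.16 = 0.8416 / 0.16 = 5.2598
A₂/A₁ = e^5.2598 ≈ 192.4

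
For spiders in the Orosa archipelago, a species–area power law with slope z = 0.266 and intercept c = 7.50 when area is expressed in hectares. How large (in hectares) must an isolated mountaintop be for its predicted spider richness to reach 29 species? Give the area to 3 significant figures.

161 hectares

29 = 7.5 × A^0.266  ⇒  A^0.266 = 29/7.5 = 3.867
ln A = ln(3.867) / 0.266 = 1.3524 / 0.266 = 5.0842
A = e^5.0842 ≈ 161.4 hectares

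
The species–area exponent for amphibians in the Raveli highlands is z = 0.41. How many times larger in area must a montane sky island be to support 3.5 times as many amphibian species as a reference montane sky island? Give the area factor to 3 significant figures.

(A₂/A₁)^0.41 = 3.5, so A₂/A₁ = 3.5^(1/0.41) = 3.5^2.439
ln(A₂/A₁) = ln 3.5 / 0.41 = 1.2528 / 0.41 = 3.0555
A₂/A₁ = e^3.0555 ≈ 21.23

21.2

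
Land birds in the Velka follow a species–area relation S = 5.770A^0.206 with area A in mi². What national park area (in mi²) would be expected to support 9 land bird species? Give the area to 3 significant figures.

8.65 mi²

9 = 5.77 × A^0.206  ⇒  A^0.206 = 9/5.77 = 1.56
ln A = ln(1.56) / 0.206 = 0.4446 / 0.206 = 2.1580
A = e^2.1580 ≈ 8.654 mi²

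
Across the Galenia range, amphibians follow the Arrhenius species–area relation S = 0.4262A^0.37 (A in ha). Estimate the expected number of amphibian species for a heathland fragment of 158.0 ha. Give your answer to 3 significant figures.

2.77

S = 0.4262 × 158^0.37
ln S = ln 0.4262 + 0.37 × ln 158 = -0.8528 + 0.37 × 5.0626 = 1.0203
S = e^1.0203 ≈ 2.774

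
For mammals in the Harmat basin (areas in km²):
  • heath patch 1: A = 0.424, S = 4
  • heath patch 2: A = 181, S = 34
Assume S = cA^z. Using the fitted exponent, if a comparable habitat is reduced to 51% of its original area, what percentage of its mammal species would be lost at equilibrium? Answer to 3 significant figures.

21.2%

z = ln(34/4) / ln(181/0.424) = 2.1401 / 6.0565 = 0.3533
S_new/S_old = (A_new/A_old)^z = 0.51^0.3533 = exp(0.3533 × -0.6733) = 0.7883
Fraction lost = 1 − 0.7883 = 0.2117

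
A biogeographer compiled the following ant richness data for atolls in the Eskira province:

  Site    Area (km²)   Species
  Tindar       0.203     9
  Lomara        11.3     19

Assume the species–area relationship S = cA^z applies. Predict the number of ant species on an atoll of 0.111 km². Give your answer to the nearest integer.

z = ln(19/9) / ln(11.3/0.203) = 0.7472 / 4.0194 = 0.1859
c = 9 / 0.203^0.1859 = 9 / 0.7435 = 12.11
S₃ = 12.11 × 0.111^0.1859 = 12.11 × 0.6645 ≈ 8.045

8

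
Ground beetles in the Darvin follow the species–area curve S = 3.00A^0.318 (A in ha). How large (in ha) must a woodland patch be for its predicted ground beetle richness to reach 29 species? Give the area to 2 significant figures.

29 = 3 × A^0.318  ⇒  A^0.318 = 29/3 = 9.667
ln A = ln(9.667) / 0.318 = 2.2687 / 0.318 = 7.1342
A = e^7.1342 ≈ 1254 ha

1300 ha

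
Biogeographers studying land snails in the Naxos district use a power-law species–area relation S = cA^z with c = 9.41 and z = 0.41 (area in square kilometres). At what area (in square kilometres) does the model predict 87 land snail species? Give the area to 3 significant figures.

87 = 9.41 × A^0.41  ⇒  A^0.41 = 87/9.41 = 9.245
ln A = ln(9.245) / 0.41 = 2.2241 / 0.41 = 5.4247
A = e^5.4247 ≈ 226.9 square kilometres

227 square kilometres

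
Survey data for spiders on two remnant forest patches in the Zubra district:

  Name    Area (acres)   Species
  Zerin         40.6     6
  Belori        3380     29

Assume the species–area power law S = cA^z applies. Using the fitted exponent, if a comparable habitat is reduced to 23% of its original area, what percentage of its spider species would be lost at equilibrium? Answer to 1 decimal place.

40.8%

z = ln(29/6) / ln(3380/40.6) = 1.5755 / 4.4219 = 0.3563
S_new/S_old = (A_new/A_old)^z = 0.23^0.3563 = exp(0.3563 × -1.4697) = 0.5924
Fraction lost = 1 − 0.5924 = 0.4076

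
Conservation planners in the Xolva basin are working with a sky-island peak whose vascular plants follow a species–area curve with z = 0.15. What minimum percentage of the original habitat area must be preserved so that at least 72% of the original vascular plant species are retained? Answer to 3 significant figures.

Need (A_new/A_old)^0.15 = 0.72, so A_new/A_old = 0.72^(1/0.15) = 0.72^6.667
ln(A_new/A_old) = ln 0.72 / 0.15 = -0.3285 / 0.15 = -2.1900
A_new/A_old = e^-2.1900 ≈ 0.1119

11.2%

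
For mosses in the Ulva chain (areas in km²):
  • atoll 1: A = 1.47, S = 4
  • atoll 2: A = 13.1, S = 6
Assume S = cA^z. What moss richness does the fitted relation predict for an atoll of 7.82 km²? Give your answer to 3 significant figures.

z = ln(6/4) / ln(13.1/1.47) = 0.4055 / 2.1873 = 0.1854
c = 4 / 1.47^0.1854 = 4 / 1.074 = 3.724
S₃ = 3.724 × 7.82^0.1854 = 3.724 × 1.464 ≈ 5.453

5.45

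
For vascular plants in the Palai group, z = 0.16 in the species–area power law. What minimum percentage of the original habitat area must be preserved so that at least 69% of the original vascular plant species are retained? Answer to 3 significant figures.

9.84%

Need (A_new/A_old)^0.16 = 0.69, so A_new/A_old = 0.69^(1/0.16) = 0.69^6.25
ln(A_new/A_old) = ln 0.69 / 0.16 = -0.3711 / 0.16 = -2.3191
A_new/A_old = e^-2.3191 ≈ 0.09836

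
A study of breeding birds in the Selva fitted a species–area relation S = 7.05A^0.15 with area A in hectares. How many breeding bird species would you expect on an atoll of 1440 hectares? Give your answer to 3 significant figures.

S = 7.05 × 1440^0.15 = 7.05 × 2.977 ≈ 20.99

21.0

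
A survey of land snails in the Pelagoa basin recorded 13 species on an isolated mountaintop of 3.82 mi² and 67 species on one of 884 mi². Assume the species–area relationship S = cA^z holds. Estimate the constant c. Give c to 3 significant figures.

8.68

z = ln(S₂/S₁) / ln(A₂/A₁) = ln(67/13) / ln(884/3.82) = 1.6397 / 5.4442 = 0.3012
c = S₁ / A₁^z = 13 / 3.82^0.3012 = 13 / 1.497 = 8.682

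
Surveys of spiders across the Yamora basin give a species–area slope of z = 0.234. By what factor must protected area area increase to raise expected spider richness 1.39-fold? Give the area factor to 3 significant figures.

4.08

(A₂/A₁)^0.234 = 1.39, so A₂/A₁ = 1.39^(1/0.234) = 1.39^4.274
ln(A₂/A₁) = ln 1.39 / 0.234 = 0.3293 / 0.234 = 1.4073
A₂/A₁ = e^1.4073 ≈ 4.085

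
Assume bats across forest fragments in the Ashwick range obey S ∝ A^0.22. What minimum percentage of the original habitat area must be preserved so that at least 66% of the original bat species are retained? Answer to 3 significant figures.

Need (A_new/A_old)^0.22 = 0.66, so A_new/A_old = 0.66^(1/0.22) = 0.66^4.545
ln(A_new/A_old) = ln 0.66 / 0.22 = -0.4155 / 0.22 = -1.8887
A_new/A_old = e^-1.8887 ≈ 0.1513

15.1%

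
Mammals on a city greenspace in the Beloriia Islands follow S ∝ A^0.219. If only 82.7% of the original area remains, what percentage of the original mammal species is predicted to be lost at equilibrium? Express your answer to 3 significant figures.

S_new/S_old = (A_new/A_old)^z = 0.827^0.219
= exp(0.219 × ln 0.827) = exp(0.219 × -0.1900) = exp(-0.0416) ≈ 0.9593
Fraction lost = 1 − 0.9593 = 0.04075

4.07%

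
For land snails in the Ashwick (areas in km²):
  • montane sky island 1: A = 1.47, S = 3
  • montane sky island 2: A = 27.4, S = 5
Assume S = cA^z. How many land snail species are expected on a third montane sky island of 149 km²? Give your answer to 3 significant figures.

z = ln(5/3) / ln(27.4/1.47) = 0.5108 / 2.9253 = 0.1746
c = 3 / 1.47^0.1746 = 3 / 1.07 = 2.805
S₃ = 2.805 × 149^0.1746 = 2.805 × 2.396 ≈ 6.72

6.72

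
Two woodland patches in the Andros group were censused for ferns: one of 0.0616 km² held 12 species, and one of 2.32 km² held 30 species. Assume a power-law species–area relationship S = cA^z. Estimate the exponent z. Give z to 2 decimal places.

Taking logs: ln S = ln c + z ln A, so z = (ln S₂ − ln S₁)/(ln A₂ − ln A₁).
z = ln(30/12) / ln(2.32/0.0616) = ln(2.5) / ln(37.66) = 0.9163 / 3.6287 = 0.2525

0.25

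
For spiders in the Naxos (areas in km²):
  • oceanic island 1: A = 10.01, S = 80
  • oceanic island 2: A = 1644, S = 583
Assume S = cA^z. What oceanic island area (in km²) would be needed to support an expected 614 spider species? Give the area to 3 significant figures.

z = ln(583/80) / ln(1644/10.01) = 1.9862 / 5.1013 = 0.3893
c = 80 / 10.01^0.3893 = 80 / 2.452 = 32.63
A = (614/32.63)^(1/0.3893) ⇒ ln A = ln(18.82)/0.3893 = 7.5380
A = e^7.5380 ≈ 1878 km²

1880 km²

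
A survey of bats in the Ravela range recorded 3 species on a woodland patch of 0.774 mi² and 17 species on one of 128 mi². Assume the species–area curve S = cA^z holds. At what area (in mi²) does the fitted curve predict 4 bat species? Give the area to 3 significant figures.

z = ln(17/3) / ln(128/0.774) = 1.7346 / 5.1082 = 0.3396
c = 3 / 0.774^0.3396 = 3 / 0.9167 = 3.273
A = (4/3.273)^(1/0.3396) ⇒ ln A = ln(1.222)/0.3396 = 0.5910
A = e^0.5910 ≈ 1.806 mi²

1.81 mi²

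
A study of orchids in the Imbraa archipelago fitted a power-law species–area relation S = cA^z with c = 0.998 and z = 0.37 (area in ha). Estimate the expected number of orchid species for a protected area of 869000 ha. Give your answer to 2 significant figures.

S = 0.998 × 869000^0.37 = 0.998 × 157.6 ≈ 157.2

160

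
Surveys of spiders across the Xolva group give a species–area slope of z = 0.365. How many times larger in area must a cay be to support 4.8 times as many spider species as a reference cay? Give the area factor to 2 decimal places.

(A₂/A₁)^0.365 = 4.8, so A₂/A₁ = 4.8^(1/0.365) = 4.8^2.74
ln(A₂/A₁) = ln 4.8 / 0.365 = 1.5686 / 0.365 = 4.2976
A₂/A₁ = e^4.2976 ≈ 73.52

73.52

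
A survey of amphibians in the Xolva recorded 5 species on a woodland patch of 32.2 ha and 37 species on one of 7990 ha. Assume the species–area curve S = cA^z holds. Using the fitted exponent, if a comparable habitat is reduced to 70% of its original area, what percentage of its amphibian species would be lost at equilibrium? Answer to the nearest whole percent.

z = ln(37/5) / ln(7990/32.2) = 2.0015 / 5.5140 = 0.3630
S_new/S_old = (A_new/A_old)^z = 0.7^0.3630 = exp(0.3630 × -0.3567) = 0.8786
Fraction lost = 1 − 0.8786 = 0.1214

12%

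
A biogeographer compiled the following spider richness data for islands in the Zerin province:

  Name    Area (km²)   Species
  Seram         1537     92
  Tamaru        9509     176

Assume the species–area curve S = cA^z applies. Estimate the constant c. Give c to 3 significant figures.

z = ln(S₂/S₁) / ln(A₂/A₁) = ln(176/92) / ln(9509/1537) = 0.6487 / 1.8224 = 0.3560
c = S₁ / A₁^z = 92 / 1537^0.3560 = 92 / 13.62 = 6.753

6.75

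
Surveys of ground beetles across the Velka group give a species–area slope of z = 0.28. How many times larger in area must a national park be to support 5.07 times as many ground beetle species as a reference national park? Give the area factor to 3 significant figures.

330

(A₂/A₁)^0.28 = 5.07, so A₂/A₁ = 5.07^(1/0.28) = 5.07^3.571
ln(A₂/A₁) = ln 5.07 / 0.28 = 1.6233 / 0.28 = 5.7976
A₂/A₁ = e^5.7976 ≈ 329.5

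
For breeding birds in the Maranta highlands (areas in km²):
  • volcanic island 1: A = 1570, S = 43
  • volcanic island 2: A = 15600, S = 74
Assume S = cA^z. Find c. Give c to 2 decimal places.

z = ln(S₂/S₁) / ln(A₂/A₁) = ln(74/43) / ln(15600/1570) = 0.5429 / 2.2962 = 0.2364
c = S₁ / A₁^z = 43 / 1570^0.2364 = 43 / 5.696 = 7.549

7.55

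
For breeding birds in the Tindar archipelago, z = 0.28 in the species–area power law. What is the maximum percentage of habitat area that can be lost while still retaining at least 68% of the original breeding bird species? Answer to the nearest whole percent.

Need (A_new/A_old)^0.28 = 0.68, so A_new/A_old = 0.68^(1/0.28) = 0.68^3.571
ln(A_new/A_old) = ln 0.68 / 0.28 = -0.3857 / 0.28 = -1.3774
A_new/A_old = e^-1.3774 ≈ 0.2522
Fraction that can be lost = 1 − 0.2522 = 0.7478

75%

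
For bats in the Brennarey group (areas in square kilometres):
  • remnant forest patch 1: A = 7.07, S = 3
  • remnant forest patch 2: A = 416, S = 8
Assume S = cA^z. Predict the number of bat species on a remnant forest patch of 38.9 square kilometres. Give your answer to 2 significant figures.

4.5

z = ln(8/3) / ln(416/7.07) = 0.9808 / 4.0748 = 0.2407
c = 3 / 7.07^0.2407 = 3 / 1.601 = 1.874
S₃ = 1.874 × 38.9^0.2407 = 1.874 × 2.414 ≈ 4.522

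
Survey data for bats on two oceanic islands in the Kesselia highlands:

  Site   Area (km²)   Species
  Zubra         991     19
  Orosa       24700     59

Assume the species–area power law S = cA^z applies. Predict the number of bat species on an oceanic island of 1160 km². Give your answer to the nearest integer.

20

z = ln(59/19) / ln(24700/991) = 1.1331 / 3.2158 = 0.3523
c = 19 / 991^0.3523 = 19 / 11.37 = 1.671
S₃ = 1.671 × 1160^0.3523 = 1.671 × 12.02 ≈ 20.08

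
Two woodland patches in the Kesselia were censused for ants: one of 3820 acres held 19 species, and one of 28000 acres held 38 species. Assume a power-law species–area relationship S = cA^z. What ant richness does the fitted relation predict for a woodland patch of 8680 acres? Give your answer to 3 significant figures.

z = ln(38/19) / ln(28000/3820) = 0.6931 / 1.9920 = 0.3480
c = 19 / 3820^0.3480 = 19 / 17.64 = 1.077
S₃ = 1.077 × 8680^0.3480 = 1.077 × 23.47 ≈ 25.28

25.3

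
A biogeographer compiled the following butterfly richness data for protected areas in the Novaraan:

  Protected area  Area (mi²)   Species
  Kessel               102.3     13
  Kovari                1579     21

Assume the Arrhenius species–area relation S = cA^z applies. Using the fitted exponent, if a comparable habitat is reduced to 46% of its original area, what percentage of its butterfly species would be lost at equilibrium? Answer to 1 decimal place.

12.7%

z = ln(21/13) / ln(1579/102.3) = 0.4796 / 2.7366 = 0.1752
S_new/S_old = (A_new/A_old)^z = 0.46^0.1752 = exp(0.1752 × -0.7765) = 0.8728
Fraction lost = 1 − 0.8728 = 0.1272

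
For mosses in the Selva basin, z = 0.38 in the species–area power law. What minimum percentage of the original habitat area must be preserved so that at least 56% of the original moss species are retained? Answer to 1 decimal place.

Need (A_new/A_old)^0.38 = 0.56, so A_new/A_old = 0.56^(1/0.38) = 0.56^2.632
ln(A_new/A_old) = ln 0.56 / 0.38 = -0.5798 / 0.38 = -1.5258
A_new/A_old = e^-1.5258 ≈ 0.2174

21.7%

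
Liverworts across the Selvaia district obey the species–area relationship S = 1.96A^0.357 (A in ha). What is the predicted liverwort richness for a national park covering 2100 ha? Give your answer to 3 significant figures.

S = 1.96 × 2100^0.357
ln S = ln 1.96 + 0.357 × ln 2100 = 0.6729 + 0.357 × 7.6497 = 3.4039
S = e^3.4039 ≈ 30.08

30.1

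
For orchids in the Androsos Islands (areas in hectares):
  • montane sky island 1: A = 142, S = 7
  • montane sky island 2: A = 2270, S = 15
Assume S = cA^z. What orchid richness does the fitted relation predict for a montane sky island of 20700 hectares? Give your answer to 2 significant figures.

z = ln(15/7) / ln(2270/142) = 0.7621 / 2.7717 = 0.2750
c = 7 / 142^0.2750 = 7 / 3.907 = 1.792
S₃ = 1.792 × 20700^0.2750 = 1.792 × 15.37 ≈ 27.55

28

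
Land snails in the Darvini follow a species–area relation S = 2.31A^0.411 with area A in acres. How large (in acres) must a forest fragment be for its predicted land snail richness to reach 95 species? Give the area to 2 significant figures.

95 = 2.31 × A^0.411  ⇒  A^0.411 = 95/2.31 = 41.13
ln A = ln(41.13) / 0.411 = 3.7166 / 0.411 = 9.0429
A = e^9.0429 ≈ 8458 acres

8500 acres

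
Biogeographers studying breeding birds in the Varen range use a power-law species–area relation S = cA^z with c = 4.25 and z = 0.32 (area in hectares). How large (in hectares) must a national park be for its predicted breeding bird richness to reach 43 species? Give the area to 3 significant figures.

43 = 4.25 × A^0.32  ⇒  A^0.32 = 43/4.25 = 10.12
ln A = ln(10.12) / 0.32 = 2.3143 / 0.32 = 7.2321
A = e^7.2321 ≈ 1383 hectares

1380 hectares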